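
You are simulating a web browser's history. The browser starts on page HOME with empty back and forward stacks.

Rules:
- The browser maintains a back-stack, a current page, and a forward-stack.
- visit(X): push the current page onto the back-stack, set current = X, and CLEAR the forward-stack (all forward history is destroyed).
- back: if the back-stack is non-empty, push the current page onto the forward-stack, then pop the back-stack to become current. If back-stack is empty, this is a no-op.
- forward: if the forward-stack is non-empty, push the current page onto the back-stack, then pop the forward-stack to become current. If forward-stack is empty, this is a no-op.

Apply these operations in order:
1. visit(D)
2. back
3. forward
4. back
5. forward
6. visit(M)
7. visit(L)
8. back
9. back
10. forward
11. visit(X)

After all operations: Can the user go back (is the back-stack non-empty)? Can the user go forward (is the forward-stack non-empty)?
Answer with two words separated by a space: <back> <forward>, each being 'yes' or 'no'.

Answer: yes no

Derivation:
After 1 (visit(D)): cur=D back=1 fwd=0
After 2 (back): cur=HOME back=0 fwd=1
After 3 (forward): cur=D back=1 fwd=0
After 4 (back): cur=HOME back=0 fwd=1
After 5 (forward): cur=D back=1 fwd=0
After 6 (visit(M)): cur=M back=2 fwd=0
After 7 (visit(L)): cur=L back=3 fwd=0
After 8 (back): cur=M back=2 fwd=1
After 9 (back): cur=D back=1 fwd=2
After 10 (forward): cur=M back=2 fwd=1
After 11 (visit(X)): cur=X back=3 fwd=0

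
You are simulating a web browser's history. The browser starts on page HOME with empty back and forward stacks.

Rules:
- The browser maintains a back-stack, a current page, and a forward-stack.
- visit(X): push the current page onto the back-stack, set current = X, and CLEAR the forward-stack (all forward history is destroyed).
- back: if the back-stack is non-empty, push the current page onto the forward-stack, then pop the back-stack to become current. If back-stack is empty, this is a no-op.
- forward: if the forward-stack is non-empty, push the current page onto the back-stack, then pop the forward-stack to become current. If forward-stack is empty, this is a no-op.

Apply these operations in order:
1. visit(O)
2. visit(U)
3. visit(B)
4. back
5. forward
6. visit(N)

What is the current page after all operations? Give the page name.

After 1 (visit(O)): cur=O back=1 fwd=0
After 2 (visit(U)): cur=U back=2 fwd=0
After 3 (visit(B)): cur=B back=3 fwd=0
After 4 (back): cur=U back=2 fwd=1
After 5 (forward): cur=B back=3 fwd=0
After 6 (visit(N)): cur=N back=4 fwd=0

Answer: N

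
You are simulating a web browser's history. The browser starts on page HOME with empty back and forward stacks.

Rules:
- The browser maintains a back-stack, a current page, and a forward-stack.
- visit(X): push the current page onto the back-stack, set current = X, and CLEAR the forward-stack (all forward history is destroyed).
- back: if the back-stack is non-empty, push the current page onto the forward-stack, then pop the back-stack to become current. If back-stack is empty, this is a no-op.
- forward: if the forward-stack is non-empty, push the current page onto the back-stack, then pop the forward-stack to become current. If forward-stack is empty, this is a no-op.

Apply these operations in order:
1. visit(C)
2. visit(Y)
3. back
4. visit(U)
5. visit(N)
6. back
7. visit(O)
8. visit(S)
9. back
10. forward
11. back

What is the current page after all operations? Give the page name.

After 1 (visit(C)): cur=C back=1 fwd=0
After 2 (visit(Y)): cur=Y back=2 fwd=0
After 3 (back): cur=C back=1 fwd=1
After 4 (visit(U)): cur=U back=2 fwd=0
After 5 (visit(N)): cur=N back=3 fwd=0
After 6 (back): cur=U back=2 fwd=1
After 7 (visit(O)): cur=O back=3 fwd=0
After 8 (visit(S)): cur=S back=4 fwd=0
After 9 (back): cur=O back=3 fwd=1
After 10 (forward): cur=S back=4 fwd=0
After 11 (back): cur=O back=3 fwd=1

Answer: O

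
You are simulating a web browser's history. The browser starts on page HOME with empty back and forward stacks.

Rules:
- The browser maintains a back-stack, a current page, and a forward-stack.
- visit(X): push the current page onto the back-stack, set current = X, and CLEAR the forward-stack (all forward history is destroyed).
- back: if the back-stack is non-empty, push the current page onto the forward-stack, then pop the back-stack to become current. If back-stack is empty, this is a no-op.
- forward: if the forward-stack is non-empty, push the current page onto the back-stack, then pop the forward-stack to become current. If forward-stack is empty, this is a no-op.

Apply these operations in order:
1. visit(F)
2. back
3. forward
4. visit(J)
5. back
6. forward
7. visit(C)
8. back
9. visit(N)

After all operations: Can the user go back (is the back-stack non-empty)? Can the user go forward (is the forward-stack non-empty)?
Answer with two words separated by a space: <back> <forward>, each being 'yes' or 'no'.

Answer: yes no

Derivation:
After 1 (visit(F)): cur=F back=1 fwd=0
After 2 (back): cur=HOME back=0 fwd=1
After 3 (forward): cur=F back=1 fwd=0
After 4 (visit(J)): cur=J back=2 fwd=0
After 5 (back): cur=F back=1 fwd=1
After 6 (forward): cur=J back=2 fwd=0
After 7 (visit(C)): cur=C back=3 fwd=0
After 8 (back): cur=J back=2 fwd=1
After 9 (visit(N)): cur=N back=3 fwd=0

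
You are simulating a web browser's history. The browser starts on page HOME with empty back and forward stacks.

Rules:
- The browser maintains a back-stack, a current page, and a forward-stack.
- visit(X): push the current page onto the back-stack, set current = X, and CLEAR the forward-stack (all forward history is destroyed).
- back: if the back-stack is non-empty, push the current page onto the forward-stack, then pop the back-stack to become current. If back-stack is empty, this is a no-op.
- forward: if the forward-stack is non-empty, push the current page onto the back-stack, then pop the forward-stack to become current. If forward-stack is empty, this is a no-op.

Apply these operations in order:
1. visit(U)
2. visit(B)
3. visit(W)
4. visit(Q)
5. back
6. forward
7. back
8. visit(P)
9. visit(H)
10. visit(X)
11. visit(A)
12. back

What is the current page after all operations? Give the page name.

Answer: X

Derivation:
After 1 (visit(U)): cur=U back=1 fwd=0
After 2 (visit(B)): cur=B back=2 fwd=0
After 3 (visit(W)): cur=W back=3 fwd=0
After 4 (visit(Q)): cur=Q back=4 fwd=0
After 5 (back): cur=W back=3 fwd=1
After 6 (forward): cur=Q back=4 fwd=0
After 7 (back): cur=W back=3 fwd=1
After 8 (visit(P)): cur=P back=4 fwd=0
After 9 (visit(H)): cur=H back=5 fwd=0
After 10 (visit(X)): cur=X back=6 fwd=0
After 11 (visit(A)): cur=A back=7 fwd=0
After 12 (back): cur=X back=6 fwd=1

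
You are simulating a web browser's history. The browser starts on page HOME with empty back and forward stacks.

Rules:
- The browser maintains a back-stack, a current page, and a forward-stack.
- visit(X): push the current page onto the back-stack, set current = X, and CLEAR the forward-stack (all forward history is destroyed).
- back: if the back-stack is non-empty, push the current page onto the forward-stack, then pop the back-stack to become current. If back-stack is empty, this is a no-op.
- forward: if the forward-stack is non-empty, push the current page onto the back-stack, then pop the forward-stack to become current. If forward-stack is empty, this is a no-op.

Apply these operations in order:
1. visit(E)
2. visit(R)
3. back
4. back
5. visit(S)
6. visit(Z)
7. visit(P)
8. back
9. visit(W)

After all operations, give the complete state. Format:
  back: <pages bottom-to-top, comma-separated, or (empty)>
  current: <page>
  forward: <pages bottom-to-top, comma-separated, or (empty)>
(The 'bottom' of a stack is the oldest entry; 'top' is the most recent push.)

After 1 (visit(E)): cur=E back=1 fwd=0
After 2 (visit(R)): cur=R back=2 fwd=0
After 3 (back): cur=E back=1 fwd=1
After 4 (back): cur=HOME back=0 fwd=2
After 5 (visit(S)): cur=S back=1 fwd=0
After 6 (visit(Z)): cur=Z back=2 fwd=0
After 7 (visit(P)): cur=P back=3 fwd=0
After 8 (back): cur=Z back=2 fwd=1
After 9 (visit(W)): cur=W back=3 fwd=0

Answer: back: HOME,S,Z
current: W
forward: (empty)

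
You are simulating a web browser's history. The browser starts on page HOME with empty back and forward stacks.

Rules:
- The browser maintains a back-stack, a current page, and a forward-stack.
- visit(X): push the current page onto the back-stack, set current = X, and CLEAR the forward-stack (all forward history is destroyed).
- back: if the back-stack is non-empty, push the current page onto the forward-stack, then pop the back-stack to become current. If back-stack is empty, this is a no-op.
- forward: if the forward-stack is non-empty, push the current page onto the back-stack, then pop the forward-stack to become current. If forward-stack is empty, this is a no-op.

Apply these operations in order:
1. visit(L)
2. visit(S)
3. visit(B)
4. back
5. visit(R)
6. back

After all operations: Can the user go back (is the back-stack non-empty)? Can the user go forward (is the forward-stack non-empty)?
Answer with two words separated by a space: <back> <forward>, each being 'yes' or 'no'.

After 1 (visit(L)): cur=L back=1 fwd=0
After 2 (visit(S)): cur=S back=2 fwd=0
After 3 (visit(B)): cur=B back=3 fwd=0
After 4 (back): cur=S back=2 fwd=1
After 5 (visit(R)): cur=R back=3 fwd=0
After 6 (back): cur=S back=2 fwd=1

Answer: yes yes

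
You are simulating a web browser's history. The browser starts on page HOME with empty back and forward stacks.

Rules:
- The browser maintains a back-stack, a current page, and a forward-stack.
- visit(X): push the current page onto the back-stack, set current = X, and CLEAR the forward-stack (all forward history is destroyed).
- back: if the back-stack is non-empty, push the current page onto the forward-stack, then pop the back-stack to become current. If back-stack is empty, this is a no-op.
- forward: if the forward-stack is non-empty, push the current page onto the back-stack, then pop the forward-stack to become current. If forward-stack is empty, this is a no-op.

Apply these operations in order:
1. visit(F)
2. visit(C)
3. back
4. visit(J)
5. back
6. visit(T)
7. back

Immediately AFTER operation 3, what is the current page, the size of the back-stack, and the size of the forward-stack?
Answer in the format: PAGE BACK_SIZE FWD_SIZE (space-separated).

After 1 (visit(F)): cur=F back=1 fwd=0
After 2 (visit(C)): cur=C back=2 fwd=0
After 3 (back): cur=F back=1 fwd=1

F 1 1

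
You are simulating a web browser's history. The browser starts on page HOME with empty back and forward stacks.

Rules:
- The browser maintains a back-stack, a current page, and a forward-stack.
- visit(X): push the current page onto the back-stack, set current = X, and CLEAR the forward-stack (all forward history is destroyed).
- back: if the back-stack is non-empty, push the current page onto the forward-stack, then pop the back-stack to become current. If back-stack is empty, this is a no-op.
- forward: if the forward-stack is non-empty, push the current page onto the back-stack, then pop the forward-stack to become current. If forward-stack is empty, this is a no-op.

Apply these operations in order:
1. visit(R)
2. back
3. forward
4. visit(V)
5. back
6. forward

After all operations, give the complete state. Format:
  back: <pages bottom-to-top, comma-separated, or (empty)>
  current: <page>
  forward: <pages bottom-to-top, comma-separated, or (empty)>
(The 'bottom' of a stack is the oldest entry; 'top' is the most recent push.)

Answer: back: HOME,R
current: V
forward: (empty)

Derivation:
After 1 (visit(R)): cur=R back=1 fwd=0
After 2 (back): cur=HOME back=0 fwd=1
After 3 (forward): cur=R back=1 fwd=0
After 4 (visit(V)): cur=V back=2 fwd=0
After 5 (back): cur=R back=1 fwd=1
After 6 (forward): cur=V back=2 fwd=0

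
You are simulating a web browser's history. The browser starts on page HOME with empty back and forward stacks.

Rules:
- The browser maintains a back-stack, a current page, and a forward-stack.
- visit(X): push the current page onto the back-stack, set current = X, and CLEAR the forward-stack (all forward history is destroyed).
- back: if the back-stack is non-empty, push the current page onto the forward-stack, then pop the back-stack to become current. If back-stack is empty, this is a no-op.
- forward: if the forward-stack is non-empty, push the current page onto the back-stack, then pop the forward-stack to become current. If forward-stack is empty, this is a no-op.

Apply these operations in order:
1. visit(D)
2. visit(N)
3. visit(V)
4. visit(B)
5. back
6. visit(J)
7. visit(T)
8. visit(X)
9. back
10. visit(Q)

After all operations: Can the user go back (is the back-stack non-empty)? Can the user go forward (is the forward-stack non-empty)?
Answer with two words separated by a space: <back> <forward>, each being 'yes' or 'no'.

After 1 (visit(D)): cur=D back=1 fwd=0
After 2 (visit(N)): cur=N back=2 fwd=0
After 3 (visit(V)): cur=V back=3 fwd=0
After 4 (visit(B)): cur=B back=4 fwd=0
After 5 (back): cur=V back=3 fwd=1
After 6 (visit(J)): cur=J back=4 fwd=0
After 7 (visit(T)): cur=T back=5 fwd=0
After 8 (visit(X)): cur=X back=6 fwd=0
After 9 (back): cur=T back=5 fwd=1
After 10 (visit(Q)): cur=Q back=6 fwd=0

Answer: yes no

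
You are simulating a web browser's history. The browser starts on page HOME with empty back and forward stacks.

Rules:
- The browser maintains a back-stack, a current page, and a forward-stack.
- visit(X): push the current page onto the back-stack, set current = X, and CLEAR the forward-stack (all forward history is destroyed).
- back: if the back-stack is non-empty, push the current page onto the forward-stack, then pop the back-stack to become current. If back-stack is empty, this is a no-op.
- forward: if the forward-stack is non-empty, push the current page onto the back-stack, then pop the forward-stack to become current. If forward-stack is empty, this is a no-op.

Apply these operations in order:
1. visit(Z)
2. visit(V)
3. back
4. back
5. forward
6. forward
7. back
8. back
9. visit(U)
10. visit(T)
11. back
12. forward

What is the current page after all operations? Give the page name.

After 1 (visit(Z)): cur=Z back=1 fwd=0
After 2 (visit(V)): cur=V back=2 fwd=0
After 3 (back): cur=Z back=1 fwd=1
After 4 (back): cur=HOME back=0 fwd=2
After 5 (forward): cur=Z back=1 fwd=1
After 6 (forward): cur=V back=2 fwd=0
After 7 (back): cur=Z back=1 fwd=1
After 8 (back): cur=HOME back=0 fwd=2
After 9 (visit(U)): cur=U back=1 fwd=0
After 10 (visit(T)): cur=T back=2 fwd=0
After 11 (back): cur=U back=1 fwd=1
After 12 (forward): cur=T back=2 fwd=0

Answer: T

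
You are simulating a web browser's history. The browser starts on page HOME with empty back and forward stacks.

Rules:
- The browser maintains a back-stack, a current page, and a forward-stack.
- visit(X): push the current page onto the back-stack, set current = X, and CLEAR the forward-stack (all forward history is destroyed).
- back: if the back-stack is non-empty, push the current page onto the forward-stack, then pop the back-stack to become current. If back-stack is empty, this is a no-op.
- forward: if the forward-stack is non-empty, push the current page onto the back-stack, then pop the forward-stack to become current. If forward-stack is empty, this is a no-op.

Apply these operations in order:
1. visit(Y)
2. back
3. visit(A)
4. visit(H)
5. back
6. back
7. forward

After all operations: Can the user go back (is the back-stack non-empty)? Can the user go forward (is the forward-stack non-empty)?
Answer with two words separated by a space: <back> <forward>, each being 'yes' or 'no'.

Answer: yes yes

Derivation:
After 1 (visit(Y)): cur=Y back=1 fwd=0
After 2 (back): cur=HOME back=0 fwd=1
After 3 (visit(A)): cur=A back=1 fwd=0
After 4 (visit(H)): cur=H back=2 fwd=0
After 5 (back): cur=A back=1 fwd=1
After 6 (back): cur=HOME back=0 fwd=2
After 7 (forward): cur=A back=1 fwd=1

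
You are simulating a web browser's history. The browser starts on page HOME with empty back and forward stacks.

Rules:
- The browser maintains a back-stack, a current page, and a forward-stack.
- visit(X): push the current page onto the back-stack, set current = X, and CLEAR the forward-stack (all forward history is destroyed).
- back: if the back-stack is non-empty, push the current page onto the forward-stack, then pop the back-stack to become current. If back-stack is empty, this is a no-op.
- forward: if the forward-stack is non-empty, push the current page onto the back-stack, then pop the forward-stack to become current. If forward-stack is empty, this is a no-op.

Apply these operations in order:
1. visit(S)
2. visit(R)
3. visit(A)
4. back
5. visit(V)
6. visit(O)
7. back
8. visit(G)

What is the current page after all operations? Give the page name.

Answer: G

Derivation:
After 1 (visit(S)): cur=S back=1 fwd=0
After 2 (visit(R)): cur=R back=2 fwd=0
After 3 (visit(A)): cur=A back=3 fwd=0
After 4 (back): cur=R back=2 fwd=1
After 5 (visit(V)): cur=V back=3 fwd=0
After 6 (visit(O)): cur=O back=4 fwd=0
After 7 (back): cur=V back=3 fwd=1
After 8 (visit(G)): cur=G back=4 fwd=0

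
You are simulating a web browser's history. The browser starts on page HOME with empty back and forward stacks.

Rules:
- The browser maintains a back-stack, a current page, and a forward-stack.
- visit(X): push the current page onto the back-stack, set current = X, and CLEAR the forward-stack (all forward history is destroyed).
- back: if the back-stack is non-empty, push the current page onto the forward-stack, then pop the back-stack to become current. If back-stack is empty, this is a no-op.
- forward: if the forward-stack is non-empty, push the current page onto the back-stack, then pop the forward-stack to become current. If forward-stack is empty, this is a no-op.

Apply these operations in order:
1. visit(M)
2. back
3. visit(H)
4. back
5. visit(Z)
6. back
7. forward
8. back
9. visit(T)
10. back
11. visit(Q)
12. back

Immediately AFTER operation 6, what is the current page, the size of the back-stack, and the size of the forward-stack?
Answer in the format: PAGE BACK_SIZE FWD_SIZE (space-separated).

After 1 (visit(M)): cur=M back=1 fwd=0
After 2 (back): cur=HOME back=0 fwd=1
After 3 (visit(H)): cur=H back=1 fwd=0
After 4 (back): cur=HOME back=0 fwd=1
After 5 (visit(Z)): cur=Z back=1 fwd=0
After 6 (back): cur=HOME back=0 fwd=1

HOME 0 1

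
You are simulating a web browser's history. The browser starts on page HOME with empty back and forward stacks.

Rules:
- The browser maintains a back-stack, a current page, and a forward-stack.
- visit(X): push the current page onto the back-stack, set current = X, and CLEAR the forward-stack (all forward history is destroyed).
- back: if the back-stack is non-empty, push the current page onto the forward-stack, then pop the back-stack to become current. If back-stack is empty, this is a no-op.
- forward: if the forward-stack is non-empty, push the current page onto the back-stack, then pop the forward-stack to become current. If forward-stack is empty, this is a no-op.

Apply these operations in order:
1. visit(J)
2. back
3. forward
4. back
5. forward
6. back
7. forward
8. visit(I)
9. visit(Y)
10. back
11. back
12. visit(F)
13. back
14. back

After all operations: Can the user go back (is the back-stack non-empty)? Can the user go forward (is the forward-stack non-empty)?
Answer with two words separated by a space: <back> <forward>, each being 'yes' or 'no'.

Answer: no yes

Derivation:
After 1 (visit(J)): cur=J back=1 fwd=0
After 2 (back): cur=HOME back=0 fwd=1
After 3 (forward): cur=J back=1 fwd=0
After 4 (back): cur=HOME back=0 fwd=1
After 5 (forward): cur=J back=1 fwd=0
After 6 (back): cur=HOME back=0 fwd=1
After 7 (forward): cur=J back=1 fwd=0
After 8 (visit(I)): cur=I back=2 fwd=0
After 9 (visit(Y)): cur=Y back=3 fwd=0
After 10 (back): cur=I back=2 fwd=1
After 11 (back): cur=J back=1 fwd=2
After 12 (visit(F)): cur=F back=2 fwd=0
After 13 (back): cur=J back=1 fwd=1
After 14 (back): cur=HOME back=0 fwd=2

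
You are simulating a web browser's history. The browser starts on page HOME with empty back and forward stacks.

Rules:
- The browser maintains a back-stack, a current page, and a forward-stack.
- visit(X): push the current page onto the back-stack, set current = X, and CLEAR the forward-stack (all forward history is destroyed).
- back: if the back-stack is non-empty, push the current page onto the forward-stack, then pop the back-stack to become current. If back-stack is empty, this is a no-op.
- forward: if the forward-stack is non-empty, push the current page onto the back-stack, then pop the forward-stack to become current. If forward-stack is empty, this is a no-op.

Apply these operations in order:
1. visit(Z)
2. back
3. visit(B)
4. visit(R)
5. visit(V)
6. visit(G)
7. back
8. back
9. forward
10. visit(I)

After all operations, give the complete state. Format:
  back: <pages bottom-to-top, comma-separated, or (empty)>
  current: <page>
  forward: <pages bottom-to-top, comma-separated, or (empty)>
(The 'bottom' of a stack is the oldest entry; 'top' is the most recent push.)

Answer: back: HOME,B,R,V
current: I
forward: (empty)

Derivation:
After 1 (visit(Z)): cur=Z back=1 fwd=0
After 2 (back): cur=HOME back=0 fwd=1
After 3 (visit(B)): cur=B back=1 fwd=0
After 4 (visit(R)): cur=R back=2 fwd=0
After 5 (visit(V)): cur=V back=3 fwd=0
After 6 (visit(G)): cur=G back=4 fwd=0
After 7 (back): cur=V back=3 fwd=1
After 8 (back): cur=R back=2 fwd=2
After 9 (forward): cur=V back=3 fwd=1
After 10 (visit(I)): cur=I back=4 fwd=0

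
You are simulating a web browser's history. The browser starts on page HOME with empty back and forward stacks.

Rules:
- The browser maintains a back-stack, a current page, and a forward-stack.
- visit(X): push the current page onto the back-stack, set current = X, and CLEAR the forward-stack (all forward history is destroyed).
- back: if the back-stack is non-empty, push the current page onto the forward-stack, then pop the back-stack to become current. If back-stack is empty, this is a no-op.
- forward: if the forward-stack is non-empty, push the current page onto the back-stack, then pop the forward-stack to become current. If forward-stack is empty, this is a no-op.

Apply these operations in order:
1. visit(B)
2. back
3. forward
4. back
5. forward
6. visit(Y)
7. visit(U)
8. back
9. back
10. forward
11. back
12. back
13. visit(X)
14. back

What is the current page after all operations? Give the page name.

After 1 (visit(B)): cur=B back=1 fwd=0
After 2 (back): cur=HOME back=0 fwd=1
After 3 (forward): cur=B back=1 fwd=0
After 4 (back): cur=HOME back=0 fwd=1
After 5 (forward): cur=B back=1 fwd=0
After 6 (visit(Y)): cur=Y back=2 fwd=0
After 7 (visit(U)): cur=U back=3 fwd=0
After 8 (back): cur=Y back=2 fwd=1
After 9 (back): cur=B back=1 fwd=2
After 10 (forward): cur=Y back=2 fwd=1
After 11 (back): cur=B back=1 fwd=2
After 12 (back): cur=HOME back=0 fwd=3
After 13 (visit(X)): cur=X back=1 fwd=0
After 14 (back): cur=HOME back=0 fwd=1

Answer: HOME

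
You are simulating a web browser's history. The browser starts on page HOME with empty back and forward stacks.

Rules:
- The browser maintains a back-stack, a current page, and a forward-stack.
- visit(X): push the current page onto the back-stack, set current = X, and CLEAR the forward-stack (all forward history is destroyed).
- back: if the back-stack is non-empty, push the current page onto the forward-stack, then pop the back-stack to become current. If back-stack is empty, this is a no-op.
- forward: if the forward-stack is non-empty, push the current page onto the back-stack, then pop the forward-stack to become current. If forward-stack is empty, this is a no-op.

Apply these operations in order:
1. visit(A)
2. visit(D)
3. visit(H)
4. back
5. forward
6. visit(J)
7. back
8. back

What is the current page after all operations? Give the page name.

After 1 (visit(A)): cur=A back=1 fwd=0
After 2 (visit(D)): cur=D back=2 fwd=0
After 3 (visit(H)): cur=H back=3 fwd=0
After 4 (back): cur=D back=2 fwd=1
After 5 (forward): cur=H back=3 fwd=0
After 6 (visit(J)): cur=J back=4 fwd=0
After 7 (back): cur=H back=3 fwd=1
After 8 (back): cur=D back=2 fwd=2

Answer: D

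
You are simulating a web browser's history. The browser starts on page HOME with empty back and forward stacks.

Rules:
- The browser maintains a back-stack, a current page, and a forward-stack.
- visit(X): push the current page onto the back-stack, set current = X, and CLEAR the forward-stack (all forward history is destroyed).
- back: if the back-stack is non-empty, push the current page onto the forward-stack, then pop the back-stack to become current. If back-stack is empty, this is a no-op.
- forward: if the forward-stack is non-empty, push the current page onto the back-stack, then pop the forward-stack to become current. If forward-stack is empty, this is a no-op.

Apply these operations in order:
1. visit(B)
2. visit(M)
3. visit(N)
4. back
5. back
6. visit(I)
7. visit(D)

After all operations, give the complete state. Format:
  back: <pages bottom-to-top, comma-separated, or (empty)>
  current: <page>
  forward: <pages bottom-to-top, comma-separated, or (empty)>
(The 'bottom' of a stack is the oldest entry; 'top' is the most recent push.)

Answer: back: HOME,B,I
current: D
forward: (empty)

Derivation:
After 1 (visit(B)): cur=B back=1 fwd=0
After 2 (visit(M)): cur=M back=2 fwd=0
After 3 (visit(N)): cur=N back=3 fwd=0
After 4 (back): cur=M back=2 fwd=1
After 5 (back): cur=B back=1 fwd=2
After 6 (visit(I)): cur=I back=2 fwd=0
After 7 (visit(D)): cur=D back=3 fwd=0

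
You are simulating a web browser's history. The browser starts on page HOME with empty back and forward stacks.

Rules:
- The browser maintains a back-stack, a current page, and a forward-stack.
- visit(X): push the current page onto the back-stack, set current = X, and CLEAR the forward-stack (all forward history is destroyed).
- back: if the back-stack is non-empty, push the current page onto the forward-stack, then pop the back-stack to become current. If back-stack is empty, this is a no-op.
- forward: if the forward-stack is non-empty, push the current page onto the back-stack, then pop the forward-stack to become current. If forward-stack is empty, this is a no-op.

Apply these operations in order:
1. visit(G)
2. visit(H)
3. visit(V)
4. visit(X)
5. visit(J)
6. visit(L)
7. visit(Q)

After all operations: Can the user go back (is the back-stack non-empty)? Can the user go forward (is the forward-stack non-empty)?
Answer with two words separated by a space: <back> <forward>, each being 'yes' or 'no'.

After 1 (visit(G)): cur=G back=1 fwd=0
After 2 (visit(H)): cur=H back=2 fwd=0
After 3 (visit(V)): cur=V back=3 fwd=0
After 4 (visit(X)): cur=X back=4 fwd=0
After 5 (visit(J)): cur=J back=5 fwd=0
After 6 (visit(L)): cur=L back=6 fwd=0
After 7 (visit(Q)): cur=Q back=7 fwd=0

Answer: yes no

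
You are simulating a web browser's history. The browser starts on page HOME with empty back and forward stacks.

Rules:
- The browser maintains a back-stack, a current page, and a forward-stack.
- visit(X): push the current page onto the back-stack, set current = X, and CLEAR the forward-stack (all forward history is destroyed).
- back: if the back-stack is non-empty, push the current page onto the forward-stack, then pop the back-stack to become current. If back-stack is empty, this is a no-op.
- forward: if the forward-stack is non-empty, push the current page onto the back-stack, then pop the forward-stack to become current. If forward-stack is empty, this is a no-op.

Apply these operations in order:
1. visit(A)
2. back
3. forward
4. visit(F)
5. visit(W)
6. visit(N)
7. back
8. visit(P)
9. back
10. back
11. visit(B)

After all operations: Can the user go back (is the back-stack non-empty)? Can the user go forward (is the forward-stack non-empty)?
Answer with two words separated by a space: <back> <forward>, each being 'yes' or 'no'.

Answer: yes no

Derivation:
After 1 (visit(A)): cur=A back=1 fwd=0
After 2 (back): cur=HOME back=0 fwd=1
After 3 (forward): cur=A back=1 fwd=0
After 4 (visit(F)): cur=F back=2 fwd=0
After 5 (visit(W)): cur=W back=3 fwd=0
After 6 (visit(N)): cur=N back=4 fwd=0
After 7 (back): cur=W back=3 fwd=1
After 8 (visit(P)): cur=P back=4 fwd=0
After 9 (back): cur=W back=3 fwd=1
After 10 (back): cur=F back=2 fwd=2
After 11 (visit(B)): cur=B back=3 fwd=0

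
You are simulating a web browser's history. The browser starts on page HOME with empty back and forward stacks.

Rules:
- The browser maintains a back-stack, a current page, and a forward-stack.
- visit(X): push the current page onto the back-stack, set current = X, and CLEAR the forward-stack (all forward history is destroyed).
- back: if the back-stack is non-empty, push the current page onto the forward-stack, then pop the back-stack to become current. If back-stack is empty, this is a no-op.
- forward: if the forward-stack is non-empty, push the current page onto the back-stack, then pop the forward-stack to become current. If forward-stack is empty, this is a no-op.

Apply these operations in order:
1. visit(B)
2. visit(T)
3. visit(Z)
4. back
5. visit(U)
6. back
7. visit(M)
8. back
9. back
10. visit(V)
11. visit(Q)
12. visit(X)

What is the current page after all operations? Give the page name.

Answer: X

Derivation:
After 1 (visit(B)): cur=B back=1 fwd=0
After 2 (visit(T)): cur=T back=2 fwd=0
After 3 (visit(Z)): cur=Z back=3 fwd=0
After 4 (back): cur=T back=2 fwd=1
After 5 (visit(U)): cur=U back=3 fwd=0
After 6 (back): cur=T back=2 fwd=1
After 7 (visit(M)): cur=M back=3 fwd=0
After 8 (back): cur=T back=2 fwd=1
After 9 (back): cur=B back=1 fwd=2
After 10 (visit(V)): cur=V back=2 fwd=0
After 11 (visit(Q)): cur=Q back=3 fwd=0
After 12 (visit(X)): cur=X back=4 fwd=0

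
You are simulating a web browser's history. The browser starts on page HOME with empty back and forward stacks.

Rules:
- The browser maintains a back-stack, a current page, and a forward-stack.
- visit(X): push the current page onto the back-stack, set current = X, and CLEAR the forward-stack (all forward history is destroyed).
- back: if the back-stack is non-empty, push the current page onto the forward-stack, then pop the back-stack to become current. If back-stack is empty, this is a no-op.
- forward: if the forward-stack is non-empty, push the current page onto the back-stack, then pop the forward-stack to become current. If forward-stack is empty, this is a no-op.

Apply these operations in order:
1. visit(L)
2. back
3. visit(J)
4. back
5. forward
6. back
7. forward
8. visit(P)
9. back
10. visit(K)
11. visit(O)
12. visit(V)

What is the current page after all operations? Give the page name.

After 1 (visit(L)): cur=L back=1 fwd=0
After 2 (back): cur=HOME back=0 fwd=1
After 3 (visit(J)): cur=J back=1 fwd=0
After 4 (back): cur=HOME back=0 fwd=1
After 5 (forward): cur=J back=1 fwd=0
After 6 (back): cur=HOME back=0 fwd=1
After 7 (forward): cur=J back=1 fwd=0
After 8 (visit(P)): cur=P back=2 fwd=0
After 9 (back): cur=J back=1 fwd=1
After 10 (visit(K)): cur=K back=2 fwd=0
After 11 (visit(O)): cur=O back=3 fwd=0
After 12 (visit(V)): cur=V back=4 fwd=0

Answer: V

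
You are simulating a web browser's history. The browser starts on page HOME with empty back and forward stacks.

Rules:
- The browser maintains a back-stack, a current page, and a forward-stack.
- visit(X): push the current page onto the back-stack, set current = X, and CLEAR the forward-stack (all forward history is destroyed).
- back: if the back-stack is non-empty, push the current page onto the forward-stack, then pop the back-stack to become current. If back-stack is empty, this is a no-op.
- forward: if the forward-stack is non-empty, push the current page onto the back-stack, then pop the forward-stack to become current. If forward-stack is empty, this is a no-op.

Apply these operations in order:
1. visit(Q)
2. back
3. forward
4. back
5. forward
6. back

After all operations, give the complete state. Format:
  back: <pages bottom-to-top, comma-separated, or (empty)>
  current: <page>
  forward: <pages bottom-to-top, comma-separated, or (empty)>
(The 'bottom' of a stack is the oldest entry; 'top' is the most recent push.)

After 1 (visit(Q)): cur=Q back=1 fwd=0
After 2 (back): cur=HOME back=0 fwd=1
After 3 (forward): cur=Q back=1 fwd=0
After 4 (back): cur=HOME back=0 fwd=1
After 5 (forward): cur=Q back=1 fwd=0
After 6 (back): cur=HOME back=0 fwd=1

Answer: back: (empty)
current: HOME
forward: Q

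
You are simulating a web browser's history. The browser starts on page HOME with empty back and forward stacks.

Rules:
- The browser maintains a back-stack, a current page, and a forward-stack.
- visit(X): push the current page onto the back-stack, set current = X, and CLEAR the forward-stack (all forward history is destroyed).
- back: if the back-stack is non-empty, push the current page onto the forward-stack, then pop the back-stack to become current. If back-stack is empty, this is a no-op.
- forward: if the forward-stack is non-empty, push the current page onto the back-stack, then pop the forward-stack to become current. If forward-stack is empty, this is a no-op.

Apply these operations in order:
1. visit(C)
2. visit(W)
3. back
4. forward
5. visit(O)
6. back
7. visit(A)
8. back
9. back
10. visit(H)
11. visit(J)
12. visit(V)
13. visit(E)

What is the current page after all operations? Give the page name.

After 1 (visit(C)): cur=C back=1 fwd=0
After 2 (visit(W)): cur=W back=2 fwd=0
After 3 (back): cur=C back=1 fwd=1
After 4 (forward): cur=W back=2 fwd=0
After 5 (visit(O)): cur=O back=3 fwd=0
After 6 (back): cur=W back=2 fwd=1
After 7 (visit(A)): cur=A back=3 fwd=0
After 8 (back): cur=W back=2 fwd=1
After 9 (back): cur=C back=1 fwd=2
After 10 (visit(H)): cur=H back=2 fwd=0
After 11 (visit(J)): cur=J back=3 fwd=0
After 12 (visit(V)): cur=V back=4 fwd=0
After 13 (visit(E)): cur=E back=5 fwd=0

Answer: E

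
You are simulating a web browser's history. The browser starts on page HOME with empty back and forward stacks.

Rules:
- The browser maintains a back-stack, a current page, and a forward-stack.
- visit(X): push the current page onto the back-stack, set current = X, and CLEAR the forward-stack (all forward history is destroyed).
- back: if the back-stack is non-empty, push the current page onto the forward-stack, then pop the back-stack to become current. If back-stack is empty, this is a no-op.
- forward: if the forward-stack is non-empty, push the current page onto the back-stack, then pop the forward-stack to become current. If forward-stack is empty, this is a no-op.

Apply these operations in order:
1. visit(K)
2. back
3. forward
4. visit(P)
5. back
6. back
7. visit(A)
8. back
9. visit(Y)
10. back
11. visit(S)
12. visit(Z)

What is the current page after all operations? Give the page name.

After 1 (visit(K)): cur=K back=1 fwd=0
After 2 (back): cur=HOME back=0 fwd=1
After 3 (forward): cur=K back=1 fwd=0
After 4 (visit(P)): cur=P back=2 fwd=0
After 5 (back): cur=K back=1 fwd=1
After 6 (back): cur=HOME back=0 fwd=2
After 7 (visit(A)): cur=A back=1 fwd=0
After 8 (back): cur=HOME back=0 fwd=1
After 9 (visit(Y)): cur=Y back=1 fwd=0
After 10 (back): cur=HOME back=0 fwd=1
After 11 (visit(S)): cur=S back=1 fwd=0
After 12 (visit(Z)): cur=Z back=2 fwd=0

Answer: Z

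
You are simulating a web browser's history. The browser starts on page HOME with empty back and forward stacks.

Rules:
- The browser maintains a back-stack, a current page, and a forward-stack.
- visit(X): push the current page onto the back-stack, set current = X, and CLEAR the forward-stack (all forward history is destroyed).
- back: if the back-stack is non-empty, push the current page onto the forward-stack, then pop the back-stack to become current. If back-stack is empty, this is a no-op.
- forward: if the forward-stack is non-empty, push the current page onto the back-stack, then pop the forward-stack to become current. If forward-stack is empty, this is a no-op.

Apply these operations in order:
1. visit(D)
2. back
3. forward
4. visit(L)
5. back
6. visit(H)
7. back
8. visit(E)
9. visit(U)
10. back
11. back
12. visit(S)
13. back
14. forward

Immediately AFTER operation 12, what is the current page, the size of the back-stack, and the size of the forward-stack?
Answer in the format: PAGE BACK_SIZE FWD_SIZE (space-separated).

After 1 (visit(D)): cur=D back=1 fwd=0
After 2 (back): cur=HOME back=0 fwd=1
After 3 (forward): cur=D back=1 fwd=0
After 4 (visit(L)): cur=L back=2 fwd=0
After 5 (back): cur=D back=1 fwd=1
After 6 (visit(H)): cur=H back=2 fwd=0
After 7 (back): cur=D back=1 fwd=1
After 8 (visit(E)): cur=E back=2 fwd=0
After 9 (visit(U)): cur=U back=3 fwd=0
After 10 (back): cur=E back=2 fwd=1
After 11 (back): cur=D back=1 fwd=2
After 12 (visit(S)): cur=S back=2 fwd=0

S 2 0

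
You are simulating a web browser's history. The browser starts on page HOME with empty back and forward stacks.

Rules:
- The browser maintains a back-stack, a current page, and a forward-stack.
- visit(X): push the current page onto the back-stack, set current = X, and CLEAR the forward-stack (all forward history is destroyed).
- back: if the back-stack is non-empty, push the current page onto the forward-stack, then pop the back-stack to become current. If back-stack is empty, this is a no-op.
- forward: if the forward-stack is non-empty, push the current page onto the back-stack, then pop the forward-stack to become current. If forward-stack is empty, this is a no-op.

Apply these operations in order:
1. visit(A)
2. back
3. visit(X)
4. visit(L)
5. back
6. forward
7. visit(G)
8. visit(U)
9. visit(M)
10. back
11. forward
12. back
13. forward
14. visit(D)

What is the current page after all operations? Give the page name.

After 1 (visit(A)): cur=A back=1 fwd=0
After 2 (back): cur=HOME back=0 fwd=1
After 3 (visit(X)): cur=X back=1 fwd=0
After 4 (visit(L)): cur=L back=2 fwd=0
After 5 (back): cur=X back=1 fwd=1
After 6 (forward): cur=L back=2 fwd=0
After 7 (visit(G)): cur=G back=3 fwd=0
After 8 (visit(U)): cur=U back=4 fwd=0
After 9 (visit(M)): cur=M back=5 fwd=0
After 10 (back): cur=U back=4 fwd=1
After 11 (forward): cur=M back=5 fwd=0
After 12 (back): cur=U back=4 fwd=1
After 13 (forward): cur=M back=5 fwd=0
After 14 (visit(D)): cur=D back=6 fwd=0

Answer: D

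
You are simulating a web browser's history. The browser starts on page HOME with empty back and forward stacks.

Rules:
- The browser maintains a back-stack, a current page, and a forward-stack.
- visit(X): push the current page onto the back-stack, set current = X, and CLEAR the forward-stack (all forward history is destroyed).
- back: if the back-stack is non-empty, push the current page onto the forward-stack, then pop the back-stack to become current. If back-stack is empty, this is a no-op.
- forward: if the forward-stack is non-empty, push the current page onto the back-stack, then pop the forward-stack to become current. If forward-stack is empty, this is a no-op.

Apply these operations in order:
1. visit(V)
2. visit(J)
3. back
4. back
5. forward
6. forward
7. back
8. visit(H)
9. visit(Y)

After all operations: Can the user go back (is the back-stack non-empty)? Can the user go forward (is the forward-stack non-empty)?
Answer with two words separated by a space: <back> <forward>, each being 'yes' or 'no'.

After 1 (visit(V)): cur=V back=1 fwd=0
After 2 (visit(J)): cur=J back=2 fwd=0
After 3 (back): cur=V back=1 fwd=1
After 4 (back): cur=HOME back=0 fwd=2
After 5 (forward): cur=V back=1 fwd=1
After 6 (forward): cur=J back=2 fwd=0
After 7 (back): cur=V back=1 fwd=1
After 8 (visit(H)): cur=H back=2 fwd=0
After 9 (visit(Y)): cur=Y back=3 fwd=0

Answer: yes no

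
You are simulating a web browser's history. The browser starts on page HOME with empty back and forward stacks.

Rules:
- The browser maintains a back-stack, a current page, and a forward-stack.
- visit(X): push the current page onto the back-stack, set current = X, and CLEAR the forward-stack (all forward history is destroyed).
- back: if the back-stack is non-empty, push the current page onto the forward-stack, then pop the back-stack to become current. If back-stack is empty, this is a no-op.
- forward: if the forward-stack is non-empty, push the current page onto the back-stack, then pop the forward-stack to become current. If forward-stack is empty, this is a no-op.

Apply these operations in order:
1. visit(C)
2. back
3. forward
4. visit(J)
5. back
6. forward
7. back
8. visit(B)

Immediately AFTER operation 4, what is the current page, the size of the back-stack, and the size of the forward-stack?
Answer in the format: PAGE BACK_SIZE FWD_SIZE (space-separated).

After 1 (visit(C)): cur=C back=1 fwd=0
After 2 (back): cur=HOME back=0 fwd=1
After 3 (forward): cur=C back=1 fwd=0
After 4 (visit(J)): cur=J back=2 fwd=0

J 2 0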